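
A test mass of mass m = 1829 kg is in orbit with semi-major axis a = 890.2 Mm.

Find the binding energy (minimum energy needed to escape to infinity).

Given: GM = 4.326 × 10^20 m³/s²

Convert to SI: a = 890.2 Mm = 8.902e+08 m.
Total orbital energy is E = −GMm/(2a); binding energy is E_bind = −E = GMm/(2a).
E_bind = 4.326e+20 · 1829 / (2 · 8.902e+08) J ≈ 4.444e+14 J = 444.4 TJ.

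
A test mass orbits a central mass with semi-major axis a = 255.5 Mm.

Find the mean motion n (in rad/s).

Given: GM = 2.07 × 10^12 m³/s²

Convert to SI: a = 255.5 Mm = 2.555e+08 m.
n = √(GM / a³).
n = √(2.07e+12 / (2.555e+08)³) rad/s ≈ 3.523e-07 rad/s.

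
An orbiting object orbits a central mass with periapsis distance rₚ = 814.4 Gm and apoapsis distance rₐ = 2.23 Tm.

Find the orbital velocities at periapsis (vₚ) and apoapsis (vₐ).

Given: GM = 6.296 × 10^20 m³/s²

Convert to SI: rₚ = 814.4 Gm = 8.144e+11 m; rₐ = 2.23 Tm = 2.23e+12 m.
Use the vis-viva equation v² = GM(2/r − 1/a) with a = (rₚ + rₐ)/2 = (8.144e+11 + 2.23e+12)/2 = 1.5222e+12 m.
vₚ = √(GM · (2/rₚ − 1/a)) = √(6.296e+20 · (2/8.144e+11 − 1/1.5222e+12)) m/s ≈ 3.365e+04 m/s = 33.65 km/s.
vₐ = √(GM · (2/rₐ − 1/a)) = √(6.296e+20 · (2/2.23e+12 − 1/1.5222e+12)) m/s ≈ 1.229e+04 m/s = 12.29 km/s.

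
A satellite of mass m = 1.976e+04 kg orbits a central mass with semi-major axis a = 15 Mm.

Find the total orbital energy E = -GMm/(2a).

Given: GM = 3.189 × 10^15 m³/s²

Convert to SI: a = 15 Mm = 1.5e+07 m.
E = −GMm / (2a).
E = −3.189e+15 · 1.976e+04 / (2 · 1.5e+07) J ≈ -2.1e+12 J = -2.1 TJ.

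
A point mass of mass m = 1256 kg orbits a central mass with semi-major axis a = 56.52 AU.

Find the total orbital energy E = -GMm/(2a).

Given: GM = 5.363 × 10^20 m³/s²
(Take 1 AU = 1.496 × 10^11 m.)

Convert to SI: a = 56.52 AU = 8.45539e+12 m.
E = −GMm / (2a).
E = −5.363e+20 · 1256 / (2 · 8.45539e+12) J ≈ -3.983e+10 J = -39.83 GJ.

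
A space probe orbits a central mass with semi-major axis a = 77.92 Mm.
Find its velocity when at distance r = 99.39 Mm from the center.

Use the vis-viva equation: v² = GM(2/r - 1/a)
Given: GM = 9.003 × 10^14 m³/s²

Convert to SI: a = 77.92 Mm = 7.792e+07 m; r = 99.39 Mm = 9.939e+07 m.
Vis-viva: v = √(GM · (2/r − 1/a)).
2/r − 1/a = 2/9.939e+07 − 1/7.792e+07 = 7.28907e-09 m⁻¹.
v = √(9.003e+14 · 7.28907e-09) m/s ≈ 2562 m/s = 2.562 km/s.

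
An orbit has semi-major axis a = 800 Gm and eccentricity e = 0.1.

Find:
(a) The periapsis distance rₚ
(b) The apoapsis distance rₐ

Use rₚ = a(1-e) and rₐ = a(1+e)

Convert to SI: a = 800 Gm = 8e+11 m.
(a) rₚ = a(1 − e) = 8e+11 · (1 − 0.1) = 8e+11 · 0.9 ≈ 7.2e+11 m = 720 Gm.
(b) rₐ = a(1 + e) = 8e+11 · (1 + 0.1) = 8e+11 · 1.1 ≈ 8.8e+11 m = 880 Gm.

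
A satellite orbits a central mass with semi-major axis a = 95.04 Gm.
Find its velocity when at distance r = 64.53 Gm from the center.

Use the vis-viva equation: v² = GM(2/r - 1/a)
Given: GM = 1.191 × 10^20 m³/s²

Convert to SI: a = 95.04 Gm = 9.504e+10 m; r = 64.53 Gm = 6.453e+10 m.
Vis-viva: v = √(GM · (2/r − 1/a)).
2/r − 1/a = 2/6.453e+10 − 1/9.504e+10 = 2.04715e-11 m⁻¹.
v = √(1.191e+20 · 2.04715e-11) m/s ≈ 4.938e+04 m/s = 49.38 km/s.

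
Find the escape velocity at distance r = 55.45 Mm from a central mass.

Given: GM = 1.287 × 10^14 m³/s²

Convert to SI: r = 55.45 Mm = 5.545e+07 m.
Escape velocity comes from setting total energy to zero: ½v² − GM/r = 0 ⇒ v_esc = √(2GM / r).
v_esc = √(2 · 1.287e+14 / 5.545e+07) m/s ≈ 2155 m/s = 2.155 km/s.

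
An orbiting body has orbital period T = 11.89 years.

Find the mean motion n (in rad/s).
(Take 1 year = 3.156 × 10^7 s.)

Convert to SI: T = 11.89 years = 3.75248e+08 s.
n = 2π / T.
n = 2π / 3.75248e+08 s ≈ 1.674e-08 rad/s.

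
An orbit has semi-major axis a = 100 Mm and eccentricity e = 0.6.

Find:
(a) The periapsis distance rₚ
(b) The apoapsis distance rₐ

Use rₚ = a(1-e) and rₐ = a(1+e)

Convert to SI: a = 100 Mm = 1e+08 m.
(a) rₚ = a(1 − e) = 1e+08 · (1 − 0.6) = 1e+08 · 0.4 ≈ 4e+07 m = 40 Mm.
(b) rₐ = a(1 + e) = 1e+08 · (1 + 0.6) = 1e+08 · 1.6 ≈ 1.6e+08 m = 160 Mm.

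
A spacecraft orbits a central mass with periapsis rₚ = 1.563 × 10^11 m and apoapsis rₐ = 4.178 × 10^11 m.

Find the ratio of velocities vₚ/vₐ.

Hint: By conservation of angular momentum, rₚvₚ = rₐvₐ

Conservation of angular momentum gives rₚvₚ = rₐvₐ, so vₚ/vₐ = rₐ/rₚ.
vₚ/vₐ = 4.178e+11 / 1.563e+11 ≈ 2.673.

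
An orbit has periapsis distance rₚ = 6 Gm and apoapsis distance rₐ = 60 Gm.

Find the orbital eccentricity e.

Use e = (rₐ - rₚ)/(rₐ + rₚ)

Convert to SI: rₚ = 6 Gm = 6e+09 m; rₐ = 60 Gm = 6e+10 m.
e = (rₐ − rₚ) / (rₐ + rₚ).
e = (6e+10 − 6e+09) / (6e+10 + 6e+09) = 5.4e+10 / 6.6e+10 ≈ 0.8182.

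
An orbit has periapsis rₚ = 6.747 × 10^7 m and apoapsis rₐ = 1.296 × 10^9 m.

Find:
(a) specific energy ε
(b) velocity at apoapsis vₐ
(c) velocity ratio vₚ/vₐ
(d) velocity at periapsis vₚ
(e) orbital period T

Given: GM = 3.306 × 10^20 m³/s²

(a) With a = (rₚ + rₐ)/2 = 6.81735e+08 m, ε = −GM/(2a) = −3.306e+20/(2 · 6.81735e+08) J/kg ≈ -2.425e+11 J/kg
(b) With a = (rₚ + rₐ)/2 = 6.81735e+08 m, vₐ = √(GM (2/rₐ − 1/a)) = √(3.306e+20 · (2/1.296e+09 − 1/6.81735e+08)) m/s ≈ 1.589e+05 m/s
(c) Conservation of angular momentum (rₚvₚ = rₐvₐ) gives vₚ/vₐ = rₐ/rₚ = 1.296e+09/6.747e+07 ≈ 19.21
(d) With a = (rₚ + rₐ)/2 = 6.81735e+08 m, vₚ = √(GM (2/rₚ − 1/a)) = √(3.306e+20 · (2/6.747e+07 − 1/6.81735e+08)) m/s ≈ 3.052e+06 m/s
(e) With a = (rₚ + rₐ)/2 = 6.81735e+08 m, T = 2π √(a³/GM) = 2π √((6.81735e+08)³/3.306e+20) s ≈ 6151 s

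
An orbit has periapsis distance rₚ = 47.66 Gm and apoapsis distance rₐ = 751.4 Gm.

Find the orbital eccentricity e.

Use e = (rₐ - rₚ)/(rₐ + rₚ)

Convert to SI: rₚ = 47.66 Gm = 4.766e+10 m; rₐ = 751.4 Gm = 7.514e+11 m.
e = (rₐ − rₚ) / (rₐ + rₚ).
e = (7.514e+11 − 4.766e+10) / (7.514e+11 + 4.766e+10) = 7.0374e+11 / 7.9906e+11 ≈ 0.8807.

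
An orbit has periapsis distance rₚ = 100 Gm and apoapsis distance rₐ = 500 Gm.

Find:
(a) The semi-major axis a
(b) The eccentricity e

Convert to SI: rₚ = 100 Gm = 1e+11 m; rₐ = 500 Gm = 5e+11 m.
(a) a = (rₚ + rₐ) / 2 = (1e+11 + 5e+11) / 2 ≈ 3e+11 m = 300 Gm.
(b) e = (rₐ − rₚ) / (rₐ + rₚ) = (5e+11 − 1e+11) / (5e+11 + 1e+11) ≈ 0.6667.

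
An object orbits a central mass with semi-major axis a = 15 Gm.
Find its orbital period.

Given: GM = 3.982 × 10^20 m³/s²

Convert to SI: a = 15 Gm = 1.5e+10 m.
Kepler's third law: T = 2π √(a³ / GM).
Substituting a = 1.5e+10 m and GM = 3.982e+20 m³/s²:
T = 2π √((1.5e+10)³ / 3.982e+20) s
T ≈ 5.785e+05 s = 6.695 days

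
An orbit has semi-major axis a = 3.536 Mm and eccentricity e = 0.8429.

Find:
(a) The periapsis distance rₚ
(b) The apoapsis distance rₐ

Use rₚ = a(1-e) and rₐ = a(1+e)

Convert to SI: a = 3.536 Mm = 3.536e+06 m.
(a) rₚ = a(1 − e) = 3.536e+06 · (1 − 0.8429) = 3.536e+06 · 0.1571 ≈ 5.555e+05 m = 555.5 km.
(b) rₐ = a(1 + e) = 3.536e+06 · (1 + 0.8429) = 3.536e+06 · 1.8429 ≈ 6.516e+06 m = 6.516 Mm.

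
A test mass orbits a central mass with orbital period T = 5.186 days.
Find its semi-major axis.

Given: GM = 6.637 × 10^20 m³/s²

Convert to SI: T = 5.186 days = 448070 s.
Invert Kepler's third law: a = (GM · T² / (4π²))^(1/3).
Substituting T = 448070 s and GM = 6.637e+20 m³/s²:
a = (6.637e+20 · (448070)² / (4π²))^(1/3) m
a ≈ 1.5e+10 m = 15 Gm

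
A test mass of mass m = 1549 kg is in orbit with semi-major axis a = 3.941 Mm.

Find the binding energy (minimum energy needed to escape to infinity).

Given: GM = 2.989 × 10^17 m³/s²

Convert to SI: a = 3.941 Mm = 3.941e+06 m.
Total orbital energy is E = −GMm/(2a); binding energy is E_bind = −E = GMm/(2a).
E_bind = 2.989e+17 · 1549 / (2 · 3.941e+06) J ≈ 5.874e+13 J = 58.74 TJ.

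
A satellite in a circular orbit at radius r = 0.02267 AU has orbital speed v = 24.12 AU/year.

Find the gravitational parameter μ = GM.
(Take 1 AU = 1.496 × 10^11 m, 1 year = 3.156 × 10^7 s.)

Convert to SI: r = 0.02267 AU = 3.39143e+09 m; v = 24.12 AU/year = 114333 m/s.
For a circular orbit v² = GM/r, so GM = v² · r.
GM = (114333)² · 3.39143e+09 m³/s² ≈ 4.433e+19 m³/s² = 4.433 × 10^19 m³/s².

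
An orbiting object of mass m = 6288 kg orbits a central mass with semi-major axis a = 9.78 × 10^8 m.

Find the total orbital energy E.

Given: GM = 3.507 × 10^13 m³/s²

E = −GMm / (2a).
E = −3.507e+13 · 6288 / (2 · 9.78e+08) J ≈ -1.127e+08 J = -112.7 MJ.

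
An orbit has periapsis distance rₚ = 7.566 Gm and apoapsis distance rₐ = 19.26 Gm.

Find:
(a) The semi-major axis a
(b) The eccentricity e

Convert to SI: rₚ = 7.566 Gm = 7.566e+09 m; rₐ = 19.26 Gm = 1.926e+10 m.
(a) a = (rₚ + rₐ) / 2 = (7.566e+09 + 1.926e+10) / 2 ≈ 1.341e+10 m = 13.41 Gm.
(b) e = (rₐ − rₚ) / (rₐ + rₚ) = (1.926e+10 − 7.566e+09) / (1.926e+10 + 7.566e+09) ≈ 0.4359.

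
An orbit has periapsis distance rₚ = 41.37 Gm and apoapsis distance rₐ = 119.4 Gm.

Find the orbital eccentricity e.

Convert to SI: rₚ = 41.37 Gm = 4.137e+10 m; rₐ = 119.4 Gm = 1.194e+11 m.
e = (rₐ − rₚ) / (rₐ + rₚ).
e = (1.194e+11 − 4.137e+10) / (1.194e+11 + 4.137e+10) = 7.803e+10 / 1.6077e+11 ≈ 0.4854.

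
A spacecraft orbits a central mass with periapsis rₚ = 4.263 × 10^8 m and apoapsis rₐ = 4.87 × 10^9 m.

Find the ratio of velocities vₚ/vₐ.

Conservation of angular momentum gives rₚvₚ = rₐvₐ, so vₚ/vₐ = rₐ/rₚ.
vₚ/vₐ = 4.87e+09 / 4.263e+08 ≈ 11.42.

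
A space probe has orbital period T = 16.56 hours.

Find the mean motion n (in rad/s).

Convert to SI: T = 16.56 hours = 59616 s.
n = 2π / T.
n = 2π / 59616 s ≈ 0.0001054 rad/s.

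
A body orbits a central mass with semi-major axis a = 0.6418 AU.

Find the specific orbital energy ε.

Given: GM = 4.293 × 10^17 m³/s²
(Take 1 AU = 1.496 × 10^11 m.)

Convert to SI: a = 0.6418 AU = 9.60133e+10 m.
ε = −GM / (2a).
ε = −4.293e+17 / (2 · 9.60133e+10) J/kg ≈ -2.236e+06 J/kg = -2.236 MJ/kg.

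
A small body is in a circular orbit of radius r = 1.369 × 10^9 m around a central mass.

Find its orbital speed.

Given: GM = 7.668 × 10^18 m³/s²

For a circular orbit, gravity supplies the centripetal force, so v = √(GM / r).
v = √(7.668e+18 / 1.369e+09) m/s ≈ 7.484e+04 m/s = 74.84 km/s.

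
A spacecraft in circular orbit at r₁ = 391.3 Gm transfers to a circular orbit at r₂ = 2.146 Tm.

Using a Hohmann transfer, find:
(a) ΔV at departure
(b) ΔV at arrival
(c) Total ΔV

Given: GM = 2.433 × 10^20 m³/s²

Convert to SI: r₁ = 391.3 Gm = 3.913e+11 m; r₂ = 2.146 Tm = 2.146e+12 m.
Transfer semi-major axis: a_t = (r₁ + r₂)/2 = (3.913e+11 + 2.146e+12)/2 = 1.26865e+12 m.
Circular speeds: v₁ = √(GM/r₁) = 24935.4 m/s, v₂ = √(GM/r₂) = 10647.7 m/s.
Transfer speeds (vis-viva v² = GM(2/r − 1/a_t)): v₁ᵗ = 32431 m/s, v₂ᵗ = 5913.44 m/s.
(a) ΔV₁ = |v₁ᵗ − v₁| ≈ 7496 m/s = 7.496 km/s.
(b) ΔV₂ = |v₂ − v₂ᵗ| ≈ 4734 m/s = 4.734 km/s.
(c) ΔV_total = ΔV₁ + ΔV₂ ≈ 1.223e+04 m/s = 12.23 km/s.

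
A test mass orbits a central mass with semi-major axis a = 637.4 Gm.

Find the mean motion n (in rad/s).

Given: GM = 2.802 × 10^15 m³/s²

Convert to SI: a = 637.4 Gm = 6.374e+11 m.
n = √(GM / a³).
n = √(2.802e+15 / (6.374e+11)³) rad/s ≈ 1.04e-10 rad/s.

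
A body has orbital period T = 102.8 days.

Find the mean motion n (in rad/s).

Convert to SI: T = 102.8 days = 8.88192e+06 s.
n = 2π / T.
n = 2π / 8.88192e+06 s ≈ 7.074e-07 rad/s.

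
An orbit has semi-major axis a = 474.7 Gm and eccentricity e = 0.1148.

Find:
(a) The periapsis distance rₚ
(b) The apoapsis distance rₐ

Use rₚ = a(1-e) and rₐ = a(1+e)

Convert to SI: a = 474.7 Gm = 4.747e+11 m.
(a) rₚ = a(1 − e) = 4.747e+11 · (1 − 0.1148) = 4.747e+11 · 0.8852 ≈ 4.202e+11 m = 420.2 Gm.
(b) rₐ = a(1 + e) = 4.747e+11 · (1 + 0.1148) = 4.747e+11 · 1.1148 ≈ 5.292e+11 m = 529.2 Gm.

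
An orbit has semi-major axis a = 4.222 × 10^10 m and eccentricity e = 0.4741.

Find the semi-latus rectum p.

p = a (1 − e²).
p = 4.222e+10 · (1 − (0.4741)²) = 4.222e+10 · 0.775229 ≈ 3.273e+10 m = 3.273 × 10^10 m.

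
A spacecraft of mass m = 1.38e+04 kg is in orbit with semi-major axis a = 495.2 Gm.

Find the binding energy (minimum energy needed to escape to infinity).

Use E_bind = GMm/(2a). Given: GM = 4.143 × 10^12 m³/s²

Convert to SI: a = 495.2 Gm = 4.952e+11 m.
Total orbital energy is E = −GMm/(2a); binding energy is E_bind = −E = GMm/(2a).
E_bind = 4.143e+12 · 1.38e+04 / (2 · 4.952e+11) J ≈ 5.773e+04 J = 57.73 kJ.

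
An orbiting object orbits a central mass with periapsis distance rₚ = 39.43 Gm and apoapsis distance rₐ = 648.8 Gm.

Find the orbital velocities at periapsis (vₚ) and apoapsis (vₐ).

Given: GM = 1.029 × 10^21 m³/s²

Convert to SI: rₚ = 39.43 Gm = 3.943e+10 m; rₐ = 648.8 Gm = 6.488e+11 m.
Use the vis-viva equation v² = GM(2/r − 1/a) with a = (rₚ + rₐ)/2 = (3.943e+10 + 6.488e+11)/2 = 3.44115e+11 m.
vₚ = √(GM · (2/rₚ − 1/a)) = √(1.029e+21 · (2/3.943e+10 − 1/3.44115e+11)) m/s ≈ 2.218e+05 m/s = 221.8 km/s.
vₐ = √(GM · (2/rₐ − 1/a)) = √(1.029e+21 · (2/6.488e+11 − 1/3.44115e+11)) m/s ≈ 1.348e+04 m/s = 13.48 km/s.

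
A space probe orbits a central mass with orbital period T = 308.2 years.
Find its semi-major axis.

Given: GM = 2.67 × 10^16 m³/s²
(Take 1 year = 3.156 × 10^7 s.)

Convert to SI: T = 308.2 years = 9.72679e+09 s.
Invert Kepler's third law: a = (GM · T² / (4π²))^(1/3).
Substituting T = 9.72679e+09 s and GM = 2.67e+16 m³/s²:
a = (2.67e+16 · (9.72679e+09)² / (4π²))^(1/3) m
a ≈ 4e+11 m = 400 Gm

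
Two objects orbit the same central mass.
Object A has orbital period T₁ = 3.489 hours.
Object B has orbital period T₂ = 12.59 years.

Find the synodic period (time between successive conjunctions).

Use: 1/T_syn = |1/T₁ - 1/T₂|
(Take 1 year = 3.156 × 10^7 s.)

Convert to SI: T₁ = 3.489 hours = 12560.4 s; T₂ = 12.59 years = 3.9734e+08 s.
T_syn = |T₁ · T₂ / (T₁ − T₂)|.
T_syn = |12560.4 · 3.9734e+08 / (12560.4 − 3.9734e+08)| s ≈ 1.256e+04 s = 3.489 hours.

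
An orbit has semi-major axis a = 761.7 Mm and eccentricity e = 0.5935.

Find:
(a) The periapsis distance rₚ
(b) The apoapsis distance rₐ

Convert to SI: a = 761.7 Mm = 7.617e+08 m.
(a) rₚ = a(1 − e) = 7.617e+08 · (1 − 0.5935) = 7.617e+08 · 0.4065 ≈ 3.096e+08 m = 309.6 Mm.
(b) rₐ = a(1 + e) = 7.617e+08 · (1 + 0.5935) = 7.617e+08 · 1.5935 ≈ 1.214e+09 m = 1.214 Gm.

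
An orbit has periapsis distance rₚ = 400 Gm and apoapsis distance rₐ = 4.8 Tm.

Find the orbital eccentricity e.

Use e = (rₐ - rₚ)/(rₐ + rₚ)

Convert to SI: rₚ = 400 Gm = 4e+11 m; rₐ = 4.8 Tm = 4.8e+12 m.
e = (rₐ − rₚ) / (rₐ + rₚ).
e = (4.8e+12 − 4e+11) / (4.8e+12 + 4e+11) = 4.4e+12 / 5.2e+12 ≈ 0.8462.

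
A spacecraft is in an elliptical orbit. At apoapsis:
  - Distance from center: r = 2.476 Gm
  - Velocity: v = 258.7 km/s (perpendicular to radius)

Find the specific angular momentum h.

Convert to SI: r = 2.476 Gm = 2.476e+09 m; v = 258.7 km/s = 258700 m/s.
With v perpendicular to r, h = r · v.
h = 2.476e+09 · 258700 m²/s ≈ 6.405e+14 m²/s.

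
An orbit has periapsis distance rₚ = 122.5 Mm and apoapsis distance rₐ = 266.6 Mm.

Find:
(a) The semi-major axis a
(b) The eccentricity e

Convert to SI: rₚ = 122.5 Mm = 1.225e+08 m; rₐ = 266.6 Mm = 2.666e+08 m.
(a) a = (rₚ + rₐ) / 2 = (1.225e+08 + 2.666e+08) / 2 ≈ 1.946e+08 m = 194.6 Mm.
(b) e = (rₐ − rₚ) / (rₐ + rₚ) = (2.666e+08 − 1.225e+08) / (2.666e+08 + 1.225e+08) ≈ 0.3703.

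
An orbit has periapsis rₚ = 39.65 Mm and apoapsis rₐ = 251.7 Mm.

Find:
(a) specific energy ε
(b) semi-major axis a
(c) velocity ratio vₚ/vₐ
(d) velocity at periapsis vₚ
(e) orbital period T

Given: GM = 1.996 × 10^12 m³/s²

Convert to SI: rₚ = 39.65 Mm = 3.965e+07 m; rₐ = 251.7 Mm = 2.517e+08 m.
(a) With a = (rₚ + rₐ)/2 = 1.45675e+08 m, ε = −GM/(2a) = −1.996e+12/(2 · 1.45675e+08) J/kg ≈ -6851 J/kg
(b) a = (rₚ + rₐ)/2 = (3.965e+07 + 2.517e+08)/2 ≈ 1.457e+08 m
(c) Conservation of angular momentum (rₚvₚ = rₐvₐ) gives vₚ/vₐ = rₐ/rₚ = 2.517e+08/3.965e+07 ≈ 6.348
(d) With a = (rₚ + rₐ)/2 = 1.45675e+08 m, vₚ = √(GM (2/rₚ − 1/a)) = √(1.996e+12 · (2/3.965e+07 − 1/1.45675e+08)) m/s ≈ 294.9 m/s
(e) With a = (rₚ + rₐ)/2 = 1.45675e+08 m, T = 2π √(a³/GM) = 2π √((1.45675e+08)³/1.996e+12) s ≈ 7.819e+06 s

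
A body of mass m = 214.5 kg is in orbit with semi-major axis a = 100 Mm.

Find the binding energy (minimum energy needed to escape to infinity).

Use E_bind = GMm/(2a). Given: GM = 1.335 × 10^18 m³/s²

Convert to SI: a = 100 Mm = 1e+08 m.
Total orbital energy is E = −GMm/(2a); binding energy is E_bind = −E = GMm/(2a).
E_bind = 1.335e+18 · 214.5 / (2 · 1e+08) J ≈ 1.432e+12 J = 1.432 TJ.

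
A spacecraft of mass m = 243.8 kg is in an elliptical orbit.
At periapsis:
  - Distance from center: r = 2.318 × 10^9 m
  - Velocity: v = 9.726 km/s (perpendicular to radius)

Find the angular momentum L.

Convert to SI: v = 9.726 km/s = 9726 m/s.
Since v is perpendicular to r, L = m · v · r.
L = 243.8 · 9726 · 2.318e+09 kg·m²/s ≈ 5.496e+15 kg·m²/s.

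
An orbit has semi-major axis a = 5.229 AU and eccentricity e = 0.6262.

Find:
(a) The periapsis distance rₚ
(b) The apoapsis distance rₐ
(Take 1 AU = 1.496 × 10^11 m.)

Convert to SI: a = 5.229 AU = 7.82258e+11 m.
(a) rₚ = a(1 − e) = 7.82258e+11 · (1 − 0.6262) = 7.82258e+11 · 0.3738 ≈ 2.924e+11 m = 1.955 AU.
(b) rₐ = a(1 + e) = 7.82258e+11 · (1 + 0.6262) = 7.82258e+11 · 1.6262 ≈ 1.272e+12 m = 8.503 AU.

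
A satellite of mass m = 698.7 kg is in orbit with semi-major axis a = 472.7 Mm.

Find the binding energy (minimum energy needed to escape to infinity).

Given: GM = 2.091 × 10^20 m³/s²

Convert to SI: a = 472.7 Mm = 4.727e+08 m.
Total orbital energy is E = −GMm/(2a); binding energy is E_bind = −E = GMm/(2a).
E_bind = 2.091e+20 · 698.7 / (2 · 4.727e+08) J ≈ 1.545e+14 J = 154.5 TJ.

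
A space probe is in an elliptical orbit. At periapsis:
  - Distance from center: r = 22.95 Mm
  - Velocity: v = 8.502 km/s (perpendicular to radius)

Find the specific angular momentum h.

Convert to SI: r = 22.95 Mm = 2.295e+07 m; v = 8.502 km/s = 8502 m/s.
With v perpendicular to r, h = r · v.
h = 2.295e+07 · 8502 m²/s ≈ 1.951e+11 m²/s.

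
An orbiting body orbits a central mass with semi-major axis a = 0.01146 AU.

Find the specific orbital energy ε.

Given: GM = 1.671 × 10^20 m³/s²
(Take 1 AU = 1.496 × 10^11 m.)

Convert to SI: a = 0.01146 AU = 1.71442e+09 m.
ε = −GM / (2a).
ε = −1.671e+20 / (2 · 1.71442e+09) J/kg ≈ -4.873e+10 J/kg = -48.73 GJ/kg.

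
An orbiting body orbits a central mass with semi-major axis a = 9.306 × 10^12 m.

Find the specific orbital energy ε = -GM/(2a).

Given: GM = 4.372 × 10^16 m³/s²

ε = −GM / (2a).
ε = −4.372e+16 / (2 · 9.306e+12) J/kg ≈ -2349 J/kg = -2.349 kJ/kg.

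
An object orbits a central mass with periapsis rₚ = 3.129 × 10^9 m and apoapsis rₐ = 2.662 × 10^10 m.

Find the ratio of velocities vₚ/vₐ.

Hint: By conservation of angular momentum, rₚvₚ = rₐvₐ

Conservation of angular momentum gives rₚvₚ = rₐvₐ, so vₚ/vₐ = rₐ/rₚ.
vₚ/vₐ = 2.662e+10 / 3.129e+09 ≈ 8.508.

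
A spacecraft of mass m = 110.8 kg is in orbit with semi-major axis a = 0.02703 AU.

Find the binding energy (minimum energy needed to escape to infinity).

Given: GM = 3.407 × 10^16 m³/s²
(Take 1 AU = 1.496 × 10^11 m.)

Convert to SI: a = 0.02703 AU = 4.04369e+09 m.
Total orbital energy is E = −GMm/(2a); binding energy is E_bind = −E = GMm/(2a).
E_bind = 3.407e+16 · 110.8 / (2 · 4.04369e+09) J ≈ 4.668e+08 J = 466.8 MJ.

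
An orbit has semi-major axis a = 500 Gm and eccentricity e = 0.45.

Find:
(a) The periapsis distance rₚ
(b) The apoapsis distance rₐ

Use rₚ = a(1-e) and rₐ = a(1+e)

Convert to SI: a = 500 Gm = 5e+11 m.
(a) rₚ = a(1 − e) = 5e+11 · (1 − 0.45) = 5e+11 · 0.55 ≈ 2.75e+11 m = 275 Gm.
(b) rₐ = a(1 + e) = 5e+11 · (1 + 0.45) = 5e+11 · 1.45 ≈ 7.25e+11 m = 725 Gm.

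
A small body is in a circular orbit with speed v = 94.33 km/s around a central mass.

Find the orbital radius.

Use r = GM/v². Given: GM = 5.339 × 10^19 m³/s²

Convert to SI: v = 94.33 km/s = 94330 m/s.
For a circular orbit, v² = GM / r, so r = GM / v².
r = 5.339e+19 / (94330)² m ≈ 6e+09 m = 6 Gm.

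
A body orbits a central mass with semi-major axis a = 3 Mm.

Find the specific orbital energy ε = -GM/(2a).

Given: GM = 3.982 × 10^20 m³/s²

Convert to SI: a = 3 Mm = 3e+06 m.
ε = −GM / (2a).
ε = −3.982e+20 / (2 · 3e+06) J/kg ≈ -6.637e+13 J/kg = -6.637e+04 GJ/kg.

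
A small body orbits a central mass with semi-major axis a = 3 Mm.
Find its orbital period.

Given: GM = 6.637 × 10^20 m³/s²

Convert to SI: a = 3 Mm = 3e+06 m.
Kepler's third law: T = 2π √(a³ / GM).
Substituting a = 3e+06 m and GM = 6.637e+20 m³/s²:
T = 2π √((3e+06)³ / 6.637e+20) s
T ≈ 1.267 s = 1.267 seconds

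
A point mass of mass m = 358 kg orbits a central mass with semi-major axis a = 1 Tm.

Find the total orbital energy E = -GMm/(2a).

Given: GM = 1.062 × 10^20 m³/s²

Convert to SI: a = 1 Tm = 1e+12 m.
E = −GMm / (2a).
E = −1.062e+20 · 358 / (2 · 1e+12) J ≈ -1.901e+10 J = -19.01 GJ.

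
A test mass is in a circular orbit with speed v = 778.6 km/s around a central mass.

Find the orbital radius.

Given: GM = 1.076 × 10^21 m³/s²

Convert to SI: v = 778.6 km/s = 778600 m/s.
For a circular orbit, v² = GM / r, so r = GM / v².
r = 1.076e+21 / (778600)² m ≈ 1.775e+09 m = 1.775 × 10^9 m.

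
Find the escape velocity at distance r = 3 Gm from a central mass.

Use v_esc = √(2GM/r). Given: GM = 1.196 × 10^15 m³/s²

Convert to SI: r = 3 Gm = 3e+09 m.
Escape velocity comes from setting total energy to zero: ½v² − GM/r = 0 ⇒ v_esc = √(2GM / r).
v_esc = √(2 · 1.196e+15 / 3e+09) m/s ≈ 892.9 m/s = 892.9 m/s.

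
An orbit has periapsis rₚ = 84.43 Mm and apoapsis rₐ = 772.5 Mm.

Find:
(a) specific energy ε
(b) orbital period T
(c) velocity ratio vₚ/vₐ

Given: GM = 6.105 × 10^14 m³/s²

Convert to SI: rₚ = 84.43 Mm = 8.443e+07 m; rₐ = 772.5 Mm = 7.725e+08 m.
(a) With a = (rₚ + rₐ)/2 = 4.28465e+08 m, ε = −GM/(2a) = −6.105e+14/(2 · 4.28465e+08) J/kg ≈ -7.124e+05 J/kg
(b) With a = (rₚ + rₐ)/2 = 4.28465e+08 m, T = 2π √(a³/GM) = 2π √((4.28465e+08)³/6.105e+14) s ≈ 2.255e+06 s
(c) Conservation of angular momentum (rₚvₚ = rₐvₐ) gives vₚ/vₐ = rₐ/rₚ = 7.725e+08/8.443e+07 ≈ 9.15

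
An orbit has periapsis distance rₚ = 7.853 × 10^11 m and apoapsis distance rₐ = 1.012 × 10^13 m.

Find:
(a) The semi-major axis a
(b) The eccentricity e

(a) a = (rₚ + rₐ) / 2 = (7.853e+11 + 1.012e+13) / 2 ≈ 5.453e+12 m = 5.453 × 10^12 m.
(b) e = (rₐ − rₚ) / (rₐ + rₚ) = (1.012e+13 − 7.853e+11) / (1.012e+13 + 7.853e+11) ≈ 0.856.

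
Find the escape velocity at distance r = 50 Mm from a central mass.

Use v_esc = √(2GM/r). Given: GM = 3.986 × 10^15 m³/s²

Convert to SI: r = 50 Mm = 5e+07 m.
Escape velocity comes from setting total energy to zero: ½v² − GM/r = 0 ⇒ v_esc = √(2GM / r).
v_esc = √(2 · 3.986e+15 / 5e+07) m/s ≈ 1.263e+04 m/s = 12.63 km/s.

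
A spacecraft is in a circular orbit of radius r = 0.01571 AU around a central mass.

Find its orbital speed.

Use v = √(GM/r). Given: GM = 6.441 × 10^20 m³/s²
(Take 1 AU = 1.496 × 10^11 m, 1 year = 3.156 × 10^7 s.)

Convert to SI: r = 0.01571 AU = 2.35022e+09 m.
For a circular orbit, gravity supplies the centripetal force, so v = √(GM / r).
v = √(6.441e+20 / 2.35022e+09) m/s ≈ 5.235e+05 m/s = 110.4 AU/year.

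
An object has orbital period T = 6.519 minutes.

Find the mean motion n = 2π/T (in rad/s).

Convert to SI: T = 6.519 minutes = 391.14 s.
n = 2π / T.
n = 2π / 391.14 s ≈ 0.01606 rad/s.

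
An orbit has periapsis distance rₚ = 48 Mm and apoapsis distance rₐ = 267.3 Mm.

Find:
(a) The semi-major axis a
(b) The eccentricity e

Convert to SI: rₚ = 48 Mm = 4.8e+07 m; rₐ = 267.3 Mm = 2.673e+08 m.
(a) a = (rₚ + rₐ) / 2 = (4.8e+07 + 2.673e+08) / 2 ≈ 1.576e+08 m = 157.7 Mm.
(b) e = (rₐ − rₚ) / (rₐ + rₚ) = (2.673e+08 − 4.8e+07) / (2.673e+08 + 4.8e+07) ≈ 0.6955.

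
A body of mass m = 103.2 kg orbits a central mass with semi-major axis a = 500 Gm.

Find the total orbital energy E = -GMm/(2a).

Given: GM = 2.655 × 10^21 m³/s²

Convert to SI: a = 500 Gm = 5e+11 m.
E = −GMm / (2a).
E = −2.655e+21 · 103.2 / (2 · 5e+11) J ≈ -2.74e+11 J = -274 GJ.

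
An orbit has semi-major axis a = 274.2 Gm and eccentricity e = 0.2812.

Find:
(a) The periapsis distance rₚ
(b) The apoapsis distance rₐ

Convert to SI: a = 274.2 Gm = 2.742e+11 m.
(a) rₚ = a(1 − e) = 2.742e+11 · (1 − 0.2812) = 2.742e+11 · 0.7188 ≈ 1.971e+11 m = 197.1 Gm.
(b) rₐ = a(1 + e) = 2.742e+11 · (1 + 0.2812) = 2.742e+11 · 1.2812 ≈ 3.513e+11 m = 351.3 Gm.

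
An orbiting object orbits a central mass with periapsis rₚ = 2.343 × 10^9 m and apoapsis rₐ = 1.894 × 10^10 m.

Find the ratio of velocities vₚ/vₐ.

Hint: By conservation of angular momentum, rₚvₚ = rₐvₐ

Conservation of angular momentum gives rₚvₚ = rₐvₐ, so vₚ/vₐ = rₐ/rₚ.
vₚ/vₐ = 1.894e+10 / 2.343e+09 ≈ 8.084.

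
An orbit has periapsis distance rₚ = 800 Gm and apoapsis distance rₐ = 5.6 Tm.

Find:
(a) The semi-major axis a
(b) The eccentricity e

Convert to SI: rₚ = 800 Gm = 8e+11 m; rₐ = 5.6 Tm = 5.6e+12 m.
(a) a = (rₚ + rₐ) / 2 = (8e+11 + 5.6e+12) / 2 ≈ 3.2e+12 m = 3.2 Tm.
(b) e = (rₐ − rₚ) / (rₐ + rₚ) = (5.6e+12 − 8e+11) / (5.6e+12 + 8e+11) ≈ 0.75.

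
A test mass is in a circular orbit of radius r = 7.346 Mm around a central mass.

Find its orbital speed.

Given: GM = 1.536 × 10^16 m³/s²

Convert to SI: r = 7.346 Mm = 7.346e+06 m.
For a circular orbit, gravity supplies the centripetal force, so v = √(GM / r).
v = √(1.536e+16 / 7.346e+06) m/s ≈ 4.573e+04 m/s = 45.73 km/s.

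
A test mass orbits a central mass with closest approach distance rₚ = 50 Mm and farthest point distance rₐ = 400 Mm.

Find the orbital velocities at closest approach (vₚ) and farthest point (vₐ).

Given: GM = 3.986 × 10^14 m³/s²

Convert to SI: rₚ = 50 Mm = 5e+07 m; rₐ = 400 Mm = 4e+08 m.
Use the vis-viva equation v² = GM(2/r − 1/a) with a = (rₚ + rₐ)/2 = (5e+07 + 4e+08)/2 = 2.25e+08 m.
vₚ = √(GM · (2/rₚ − 1/a)) = √(3.986e+14 · (2/5e+07 − 1/2.25e+08)) m/s ≈ 3765 m/s = 3.765 km/s.
vₐ = √(GM · (2/rₐ − 1/a)) = √(3.986e+14 · (2/4e+08 − 1/2.25e+08)) m/s ≈ 470.6 m/s = 470.6 m/s.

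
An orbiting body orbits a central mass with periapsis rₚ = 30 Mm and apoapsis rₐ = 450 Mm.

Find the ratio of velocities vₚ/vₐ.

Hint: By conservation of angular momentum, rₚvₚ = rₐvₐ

Convert to SI: rₚ = 30 Mm = 3e+07 m; rₐ = 450 Mm = 4.5e+08 m.
Conservation of angular momentum gives rₚvₚ = rₐvₐ, so vₚ/vₐ = rₐ/rₚ.
vₚ/vₐ = 4.5e+08 / 3e+07 ≈ 15.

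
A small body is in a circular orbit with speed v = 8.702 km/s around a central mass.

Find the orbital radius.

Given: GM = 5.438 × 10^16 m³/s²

Convert to SI: v = 8.702 km/s = 8702 m/s.
For a circular orbit, v² = GM / r, so r = GM / v².
r = 5.438e+16 / (8702)² m ≈ 7.181e+08 m = 7.181 × 10^8 m.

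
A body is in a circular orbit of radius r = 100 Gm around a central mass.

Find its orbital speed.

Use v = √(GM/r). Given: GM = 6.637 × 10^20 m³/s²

Convert to SI: r = 100 Gm = 1e+11 m.
For a circular orbit, gravity supplies the centripetal force, so v = √(GM / r).
v = √(6.637e+20 / 1e+11) m/s ≈ 8.147e+04 m/s = 81.47 km/s.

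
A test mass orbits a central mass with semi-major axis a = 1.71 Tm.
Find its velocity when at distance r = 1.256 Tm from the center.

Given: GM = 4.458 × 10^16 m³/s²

Convert to SI: a = 1.71 Tm = 1.71e+12 m; r = 1.256 Tm = 1.256e+12 m.
Vis-viva: v = √(GM · (2/r − 1/a)).
2/r − 1/a = 2/1.256e+12 − 1/1.71e+12 = 1.00756e-12 m⁻¹.
v = √(4.458e+16 · 1.00756e-12) m/s ≈ 211.9 m/s = 211.9 m/s.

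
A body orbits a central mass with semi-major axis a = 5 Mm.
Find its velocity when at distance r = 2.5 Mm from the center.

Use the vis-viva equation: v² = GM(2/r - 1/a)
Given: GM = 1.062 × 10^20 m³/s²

Convert to SI: a = 5 Mm = 5e+06 m; r = 2.5 Mm = 2.5e+06 m.
Vis-viva: v = √(GM · (2/r − 1/a)).
2/r − 1/a = 2/2.5e+06 − 1/5e+06 = 6e-07 m⁻¹.
v = √(1.062e+20 · 6e-07) m/s ≈ 7.982e+06 m/s = 7982 km/s.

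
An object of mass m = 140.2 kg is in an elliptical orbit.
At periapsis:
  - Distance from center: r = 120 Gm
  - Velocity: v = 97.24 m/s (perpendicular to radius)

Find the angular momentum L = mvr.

Convert to SI: r = 120 Gm = 1.2e+11 m.
Since v is perpendicular to r, L = m · v · r.
L = 140.2 · 97.24 · 1.2e+11 kg·m²/s ≈ 1.636e+15 kg·m²/s.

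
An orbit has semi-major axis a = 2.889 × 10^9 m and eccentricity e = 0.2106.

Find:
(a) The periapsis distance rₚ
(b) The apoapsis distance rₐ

(a) rₚ = a(1 − e) = 2.889e+09 · (1 − 0.2106) = 2.889e+09 · 0.7894 ≈ 2.281e+09 m = 2.281 × 10^9 m.
(b) rₐ = a(1 + e) = 2.889e+09 · (1 + 0.2106) = 2.889e+09 · 1.2106 ≈ 3.497e+09 m = 3.497 × 10^9 m.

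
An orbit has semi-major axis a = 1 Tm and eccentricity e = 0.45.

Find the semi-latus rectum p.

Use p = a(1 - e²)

Convert to SI: a = 1 Tm = 1e+12 m.
p = a (1 − e²).
p = 1e+12 · (1 − (0.45)²) = 1e+12 · 0.7975 ≈ 7.975e+11 m = 797.5 Gm.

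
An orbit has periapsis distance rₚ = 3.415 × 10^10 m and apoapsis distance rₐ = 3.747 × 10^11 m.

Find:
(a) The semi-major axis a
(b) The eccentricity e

(a) a = (rₚ + rₐ) / 2 = (3.415e+10 + 3.747e+11) / 2 ≈ 2.044e+11 m = 2.044 × 10^11 m.
(b) e = (rₐ − rₚ) / (rₐ + rₚ) = (3.747e+11 − 3.415e+10) / (3.747e+11 + 3.415e+10) ≈ 0.8329.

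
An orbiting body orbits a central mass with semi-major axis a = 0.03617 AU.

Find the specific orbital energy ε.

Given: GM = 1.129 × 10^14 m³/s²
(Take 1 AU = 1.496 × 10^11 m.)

Convert to SI: a = 0.03617 AU = 5.41103e+09 m.
ε = −GM / (2a).
ε = −1.129e+14 / (2 · 5.41103e+09) J/kg ≈ -1.043e+04 J/kg = -10.43 kJ/kg.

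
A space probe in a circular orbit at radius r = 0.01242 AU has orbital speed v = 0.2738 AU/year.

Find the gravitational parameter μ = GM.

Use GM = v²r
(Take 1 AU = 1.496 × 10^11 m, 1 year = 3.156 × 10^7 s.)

Convert to SI: r = 0.01242 AU = 1.85803e+09 m; v = 0.2738 AU/year = 1297.86 m/s.
For a circular orbit v² = GM/r, so GM = v² · r.
GM = (1297.86)² · 1.85803e+09 m³/s² ≈ 3.13e+15 m³/s² = 3.13 × 10^15 m³/s².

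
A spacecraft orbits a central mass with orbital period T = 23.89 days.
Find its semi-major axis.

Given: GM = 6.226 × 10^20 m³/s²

Convert to SI: T = 23.89 days = 2.0641e+06 s.
Invert Kepler's third law: a = (GM · T² / (4π²))^(1/3).
Substituting T = 2.0641e+06 s and GM = 6.226e+20 m³/s²:
a = (6.226e+20 · (2.0641e+06)² / (4π²))^(1/3) m
a ≈ 4.065e+10 m = 40.65 Gm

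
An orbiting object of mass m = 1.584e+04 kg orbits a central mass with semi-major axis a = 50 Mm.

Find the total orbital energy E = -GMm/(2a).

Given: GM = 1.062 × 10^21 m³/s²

Convert to SI: a = 50 Mm = 5e+07 m.
E = −GMm / (2a).
E = −1.062e+21 · 1.584e+04 / (2 · 5e+07) J ≈ -1.682e+17 J = -168.2 PJ.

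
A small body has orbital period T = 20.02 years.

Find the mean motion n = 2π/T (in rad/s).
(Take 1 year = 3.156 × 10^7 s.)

Convert to SI: T = 20.02 years = 6.31831e+08 s.
n = 2π / T.
n = 2π / 6.31831e+08 s ≈ 9.944e-09 rad/s.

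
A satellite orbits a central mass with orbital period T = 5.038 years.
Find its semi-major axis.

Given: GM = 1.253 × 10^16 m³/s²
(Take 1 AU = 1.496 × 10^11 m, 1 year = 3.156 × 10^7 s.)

Convert to SI: T = 5.038 years = 1.58999e+08 s.
Invert Kepler's third law: a = (GM · T² / (4π²))^(1/3).
Substituting T = 1.58999e+08 s and GM = 1.253e+16 m³/s²:
a = (1.253e+16 · (1.58999e+08)² / (4π²))^(1/3) m
a ≈ 2.002e+10 m = 0.1338 AU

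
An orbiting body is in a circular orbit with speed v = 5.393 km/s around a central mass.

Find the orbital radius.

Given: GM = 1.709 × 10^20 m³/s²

Convert to SI: v = 5.393 km/s = 5393 m/s.
For a circular orbit, v² = GM / r, so r = GM / v².
r = 1.709e+20 / (5393)² m ≈ 5.876e+12 m = 5.876 Tm.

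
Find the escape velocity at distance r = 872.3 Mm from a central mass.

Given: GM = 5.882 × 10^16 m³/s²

Convert to SI: r = 872.3 Mm = 8.723e+08 m.
Escape velocity comes from setting total energy to zero: ½v² − GM/r = 0 ⇒ v_esc = √(2GM / r).
v_esc = √(2 · 5.882e+16 / 8.723e+08) m/s ≈ 1.161e+04 m/s = 11.61 km/s.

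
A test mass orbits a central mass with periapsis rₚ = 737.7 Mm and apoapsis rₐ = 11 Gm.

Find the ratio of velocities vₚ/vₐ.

Convert to SI: rₚ = 737.7 Mm = 7.377e+08 m; rₐ = 11 Gm = 1.1e+10 m.
Conservation of angular momentum gives rₚvₚ = rₐvₐ, so vₚ/vₐ = rₐ/rₚ.
vₚ/vₐ = 1.1e+10 / 7.377e+08 ≈ 14.91.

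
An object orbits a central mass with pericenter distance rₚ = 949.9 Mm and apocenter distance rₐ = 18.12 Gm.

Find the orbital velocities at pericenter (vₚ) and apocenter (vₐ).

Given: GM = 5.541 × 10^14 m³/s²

Convert to SI: rₚ = 949.9 Mm = 9.499e+08 m; rₐ = 18.12 Gm = 1.812e+10 m.
Use the vis-viva equation v² = GM(2/r − 1/a) with a = (rₚ + rₐ)/2 = (9.499e+08 + 1.812e+10)/2 = 9.53495e+09 m.
vₚ = √(GM · (2/rₚ − 1/a)) = √(5.541e+14 · (2/9.499e+08 − 1/9.53495e+09)) m/s ≈ 1053 m/s = 1.053 km/s.
vₐ = √(GM · (2/rₐ − 1/a)) = √(5.541e+14 · (2/1.812e+10 − 1/9.53495e+09)) m/s ≈ 55.19 m/s = 55.19 m/s.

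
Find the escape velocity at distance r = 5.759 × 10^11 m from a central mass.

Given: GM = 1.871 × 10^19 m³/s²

Escape velocity comes from setting total energy to zero: ½v² − GM/r = 0 ⇒ v_esc = √(2GM / r).
v_esc = √(2 · 1.871e+19 / 5.759e+11) m/s ≈ 8061 m/s = 8.061 km/s.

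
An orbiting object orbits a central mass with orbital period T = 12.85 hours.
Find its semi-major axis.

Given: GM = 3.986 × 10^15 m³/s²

Convert to SI: T = 12.85 hours = 46260 s.
Invert Kepler's third law: a = (GM · T² / (4π²))^(1/3).
Substituting T = 46260 s and GM = 3.986e+15 m³/s²:
a = (3.986e+15 · (46260)² / (4π²))^(1/3) m
a ≈ 6.001e+07 m = 60.01 Mm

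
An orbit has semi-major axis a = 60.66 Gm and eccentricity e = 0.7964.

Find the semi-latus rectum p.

Convert to SI: a = 60.66 Gm = 6.066e+10 m.
p = a (1 − e²).
p = 6.066e+10 · (1 − (0.7964)²) = 6.066e+10 · 0.365747 ≈ 2.219e+10 m = 22.19 Gm.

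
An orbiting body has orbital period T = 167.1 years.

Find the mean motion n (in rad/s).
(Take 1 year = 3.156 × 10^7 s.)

Convert to SI: T = 167.1 years = 5.27368e+09 s.
n = 2π / T.
n = 2π / 5.27368e+09 s ≈ 1.191e-09 rad/s.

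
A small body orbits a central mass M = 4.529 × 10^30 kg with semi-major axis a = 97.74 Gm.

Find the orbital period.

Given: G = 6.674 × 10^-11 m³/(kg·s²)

Convert to SI: a = 97.74 Gm = 9.774e+10 m.
GM = G · M = 6.674e-11 · 4.529e+30 = 3.02265e+20 m³/s².
Kepler's third law: T = 2π √(a³ / GM).
Substituting a = 9.774e+10 m and GM = 3.02265e+20 m³/s²:
T = 2π √((9.774e+10)³ / 3.02265e+20) s
T ≈ 1.104e+07 s = 127.8 days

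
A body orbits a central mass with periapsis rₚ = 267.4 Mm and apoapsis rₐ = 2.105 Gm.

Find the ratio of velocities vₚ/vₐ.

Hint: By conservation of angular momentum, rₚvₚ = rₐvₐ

Convert to SI: rₚ = 267.4 Mm = 2.674e+08 m; rₐ = 2.105 Gm = 2.105e+09 m.
Conservation of angular momentum gives rₚvₚ = rₐvₐ, so vₚ/vₐ = rₐ/rₚ.
vₚ/vₐ = 2.105e+09 / 2.674e+08 ≈ 7.872.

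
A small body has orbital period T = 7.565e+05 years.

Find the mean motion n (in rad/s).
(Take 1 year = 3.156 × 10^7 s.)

Convert to SI: T = 7.565e+05 years = 2.38751e+13 s.
n = 2π / T.
n = 2π / 2.38751e+13 s ≈ 2.632e-13 rad/s.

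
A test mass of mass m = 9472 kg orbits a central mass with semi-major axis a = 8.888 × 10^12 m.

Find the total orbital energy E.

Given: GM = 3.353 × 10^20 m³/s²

E = −GMm / (2a).
E = −3.353e+20 · 9472 / (2 · 8.888e+12) J ≈ -1.787e+11 J = -178.7 GJ.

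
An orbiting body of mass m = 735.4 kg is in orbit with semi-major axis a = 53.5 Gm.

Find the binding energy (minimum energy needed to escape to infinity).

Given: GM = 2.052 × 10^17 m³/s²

Convert to SI: a = 53.5 Gm = 5.35e+10 m.
Total orbital energy is E = −GMm/(2a); binding energy is E_bind = −E = GMm/(2a).
E_bind = 2.052e+17 · 735.4 / (2 · 5.35e+10) J ≈ 1.41e+09 J = 1.41 GJ.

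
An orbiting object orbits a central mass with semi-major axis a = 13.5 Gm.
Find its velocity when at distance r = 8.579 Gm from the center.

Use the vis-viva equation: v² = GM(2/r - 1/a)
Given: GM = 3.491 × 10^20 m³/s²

Convert to SI: a = 13.5 Gm = 1.35e+10 m; r = 8.579 Gm = 8.579e+09 m.
Vis-viva: v = √(GM · (2/r − 1/a)).
2/r − 1/a = 2/8.579e+09 − 1/1.35e+10 = 1.59053e-10 m⁻¹.
v = √(3.491e+20 · 1.59053e-10) m/s ≈ 2.356e+05 m/s = 235.6 km/s.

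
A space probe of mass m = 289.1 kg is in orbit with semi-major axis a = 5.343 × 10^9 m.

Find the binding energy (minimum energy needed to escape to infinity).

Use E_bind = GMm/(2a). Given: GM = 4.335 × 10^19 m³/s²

Total orbital energy is E = −GMm/(2a); binding energy is E_bind = −E = GMm/(2a).
E_bind = 4.335e+19 · 289.1 / (2 · 5.343e+09) J ≈ 1.173e+12 J = 1.173 TJ.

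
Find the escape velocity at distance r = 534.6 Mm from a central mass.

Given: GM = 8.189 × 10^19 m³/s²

Convert to SI: r = 534.6 Mm = 5.346e+08 m.
Escape velocity comes from setting total energy to zero: ½v² − GM/r = 0 ⇒ v_esc = √(2GM / r).
v_esc = √(2 · 8.189e+19 / 5.346e+08) m/s ≈ 5.535e+05 m/s = 553.5 km/s.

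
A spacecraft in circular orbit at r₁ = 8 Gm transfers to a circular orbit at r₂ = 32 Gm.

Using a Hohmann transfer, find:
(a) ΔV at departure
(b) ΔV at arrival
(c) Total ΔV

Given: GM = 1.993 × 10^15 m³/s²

Convert to SI: r₁ = 8 Gm = 8e+09 m; r₂ = 32 Gm = 3.2e+10 m.
Transfer semi-major axis: a_t = (r₁ + r₂)/2 = (8e+09 + 3.2e+10)/2 = 2e+10 m.
Circular speeds: v₁ = √(GM/r₁) = 499.124 m/s, v₂ = √(GM/r₂) = 249.562 m/s.
Transfer speeds (vis-viva v² = GM(2/r − 1/a_t)): v₁ᵗ = 631.348 m/s, v₂ᵗ = 157.837 m/s.
(a) ΔV₁ = |v₁ᵗ − v₁| ≈ 132.2 m/s = 132.2 m/s.
(b) ΔV₂ = |v₂ − v₂ᵗ| ≈ 91.73 m/s = 91.73 m/s.
(c) ΔV_total = ΔV₁ + ΔV₂ ≈ 223.9 m/s = 223.9 m/s.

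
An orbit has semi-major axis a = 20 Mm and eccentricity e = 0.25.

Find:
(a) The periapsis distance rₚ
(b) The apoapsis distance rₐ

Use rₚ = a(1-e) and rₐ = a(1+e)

Convert to SI: a = 20 Mm = 2e+07 m.
(a) rₚ = a(1 − e) = 2e+07 · (1 − 0.25) = 2e+07 · 0.75 ≈ 1.5e+07 m = 15 Mm.
(b) rₐ = a(1 + e) = 2e+07 · (1 + 0.25) = 2e+07 · 1.25 ≈ 2.5e+07 m = 25 Mm.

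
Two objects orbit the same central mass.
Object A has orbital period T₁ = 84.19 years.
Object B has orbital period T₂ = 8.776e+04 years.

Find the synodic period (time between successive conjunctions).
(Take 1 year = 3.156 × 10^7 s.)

Convert to SI: T₁ = 84.19 years = 2.65704e+09 s; T₂ = 8.776e+04 years = 2.76971e+12 s.
T_syn = |T₁ · T₂ / (T₁ − T₂)|.
T_syn = |2.65704e+09 · 2.76971e+12 / (2.65704e+09 − 2.76971e+12)| s ≈ 2.66e+09 s = 84.27 years.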